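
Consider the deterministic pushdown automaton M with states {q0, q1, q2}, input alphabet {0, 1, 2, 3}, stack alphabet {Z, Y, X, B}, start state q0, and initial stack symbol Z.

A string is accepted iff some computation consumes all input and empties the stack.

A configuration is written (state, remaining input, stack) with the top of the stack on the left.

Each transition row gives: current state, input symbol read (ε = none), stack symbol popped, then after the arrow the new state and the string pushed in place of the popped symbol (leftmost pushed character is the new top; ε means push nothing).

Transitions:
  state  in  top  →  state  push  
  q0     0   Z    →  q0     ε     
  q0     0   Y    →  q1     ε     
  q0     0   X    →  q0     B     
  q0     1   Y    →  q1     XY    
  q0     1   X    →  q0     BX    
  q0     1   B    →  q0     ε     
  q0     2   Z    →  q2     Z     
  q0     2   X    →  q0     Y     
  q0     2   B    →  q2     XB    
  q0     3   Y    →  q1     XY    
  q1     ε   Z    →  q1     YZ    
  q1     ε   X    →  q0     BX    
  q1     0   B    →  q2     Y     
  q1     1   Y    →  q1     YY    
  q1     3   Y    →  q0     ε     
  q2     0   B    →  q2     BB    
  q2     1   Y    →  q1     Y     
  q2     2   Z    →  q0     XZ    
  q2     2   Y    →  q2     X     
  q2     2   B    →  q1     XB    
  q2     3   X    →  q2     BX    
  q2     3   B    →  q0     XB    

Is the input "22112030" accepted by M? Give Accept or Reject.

Accept

(q0, 22112030, Z)
  read 2, top Z: go to q2, push Z → (q2, 2112030, Z)
  read 2, top Z: go to q0, push XZ → (q0, 112030, XZ)
  read 1, top X: go to q0, push BX → (q0, 12030, BXZ)
  read 1, top B: go to q0, push ε → (q0, 2030, XZ)
  read 2, top X: go to q0, push Y → (q0, 030, YZ)
  read 0, top Y: go to q1, push ε → (q1, 30, Z)
  ε-move, top Z: go to q1, push YZ → (q1, 30, YZ)
  read 3, top Y: go to q0, push ε → (q0, 0, Z)
  read 0, top Z: go to q0, push ε → (q0, ε, ε)
All input consumed and the stack is empty.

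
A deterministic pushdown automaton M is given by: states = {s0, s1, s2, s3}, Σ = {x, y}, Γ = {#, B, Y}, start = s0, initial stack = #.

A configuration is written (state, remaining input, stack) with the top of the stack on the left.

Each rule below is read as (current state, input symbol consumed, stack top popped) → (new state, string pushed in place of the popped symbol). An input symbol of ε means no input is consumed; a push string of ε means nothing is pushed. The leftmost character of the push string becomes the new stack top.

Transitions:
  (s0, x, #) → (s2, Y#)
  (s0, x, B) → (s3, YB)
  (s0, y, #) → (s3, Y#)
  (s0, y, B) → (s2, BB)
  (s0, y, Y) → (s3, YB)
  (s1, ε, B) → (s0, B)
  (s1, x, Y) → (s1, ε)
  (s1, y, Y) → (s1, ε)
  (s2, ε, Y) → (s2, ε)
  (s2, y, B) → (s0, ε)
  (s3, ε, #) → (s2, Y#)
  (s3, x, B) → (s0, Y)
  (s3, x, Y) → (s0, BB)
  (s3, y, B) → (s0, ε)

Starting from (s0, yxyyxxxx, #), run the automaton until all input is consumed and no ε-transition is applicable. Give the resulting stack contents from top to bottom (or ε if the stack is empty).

(s0, yxyyxxxx, #)
  read y, top #: go to s3, push Y# → (s3, xyyxxxx, Y#)
  read x, top Y: go to s0, push BB → (s0, yyxxxx, BB#)
  read y, top B: go to s2, push BB → (s2, yxxxx, BBB#)
  read y, top B: go to s0, push ε → (s0, xxxx, BB#)
  read x, top B: go to s3, push YB → (s3, xxx, YBB#)
  read x, top Y: go to s0, push BB → (s0, xx, BBBB#)
  read x, top B: go to s3, push YB → (s3, x, YBBBB#)
  read x, top Y: go to s0, push BB → (s0, ε, BBBBBB#)
All input consumed in state s0 with stack BBBBBB#.

BBBBBB#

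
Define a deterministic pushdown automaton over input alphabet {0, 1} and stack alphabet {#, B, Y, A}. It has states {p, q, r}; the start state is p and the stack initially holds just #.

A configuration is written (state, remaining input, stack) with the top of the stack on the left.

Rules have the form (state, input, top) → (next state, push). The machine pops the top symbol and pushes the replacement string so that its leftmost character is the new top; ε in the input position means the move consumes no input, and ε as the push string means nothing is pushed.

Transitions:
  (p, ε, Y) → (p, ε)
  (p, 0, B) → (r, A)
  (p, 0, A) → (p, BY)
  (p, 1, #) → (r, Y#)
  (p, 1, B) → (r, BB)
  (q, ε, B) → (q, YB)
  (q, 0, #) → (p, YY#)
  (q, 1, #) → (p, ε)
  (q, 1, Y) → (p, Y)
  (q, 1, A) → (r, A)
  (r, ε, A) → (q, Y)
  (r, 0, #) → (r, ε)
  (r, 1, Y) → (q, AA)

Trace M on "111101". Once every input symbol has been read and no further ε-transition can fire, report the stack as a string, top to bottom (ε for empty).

(p, 111101, #)
  read 1, top #: go to r, push Y# → (r, 11101, Y#)
  read 1, top Y: go to q, push AA → (q, 1101, AA#)
  read 1, top A: go to r, push A → (r, 101, AA#)
  ε-move, top A: go to q, push Y → (q, 101, YA#)
  read 1, top Y: go to p, push Y → (p, 01, YA#)
  ε-move, top Y: go to p, push ε → (p, 01, A#)
  read 0, top A: go to p, push BY → (p, 1, BY#)
  read 1, top B: go to r, push BB → (r, ε, BBY#)
All input consumed in state r with stack BBY#.

BBY#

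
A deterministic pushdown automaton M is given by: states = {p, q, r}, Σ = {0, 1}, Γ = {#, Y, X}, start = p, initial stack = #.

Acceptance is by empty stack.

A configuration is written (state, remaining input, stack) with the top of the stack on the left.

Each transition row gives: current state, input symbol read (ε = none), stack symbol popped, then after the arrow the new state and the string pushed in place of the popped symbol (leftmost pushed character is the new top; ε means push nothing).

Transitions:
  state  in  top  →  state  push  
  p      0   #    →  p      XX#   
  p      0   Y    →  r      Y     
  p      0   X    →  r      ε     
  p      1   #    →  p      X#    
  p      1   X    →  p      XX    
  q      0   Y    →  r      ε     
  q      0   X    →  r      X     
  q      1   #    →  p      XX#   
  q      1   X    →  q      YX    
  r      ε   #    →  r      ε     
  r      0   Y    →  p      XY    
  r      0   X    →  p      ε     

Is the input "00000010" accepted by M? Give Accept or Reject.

Accept

(p, 00000010, #)
  read 0, top #: go to p, push XX# → (p, 0000010, XX#)
  read 0, top X: go to r, push ε → (r, 000010, X#)
  read 0, top X: go to p, push ε → (p, 00010, #)
  read 0, top #: go to p, push XX# → (p, 0010, XX#)
  read 0, top X: go to r, push ε → (r, 010, X#)
  read 0, top X: go to p, push ε → (p, 10, #)
  read 1, top #: go to p, push X# → (p, 0, X#)
  read 0, top X: go to r, push ε → (r, ε, #)
  ε-move, top #: go to r, push ε → (r, ε, ε)
All input consumed and the stack is empty.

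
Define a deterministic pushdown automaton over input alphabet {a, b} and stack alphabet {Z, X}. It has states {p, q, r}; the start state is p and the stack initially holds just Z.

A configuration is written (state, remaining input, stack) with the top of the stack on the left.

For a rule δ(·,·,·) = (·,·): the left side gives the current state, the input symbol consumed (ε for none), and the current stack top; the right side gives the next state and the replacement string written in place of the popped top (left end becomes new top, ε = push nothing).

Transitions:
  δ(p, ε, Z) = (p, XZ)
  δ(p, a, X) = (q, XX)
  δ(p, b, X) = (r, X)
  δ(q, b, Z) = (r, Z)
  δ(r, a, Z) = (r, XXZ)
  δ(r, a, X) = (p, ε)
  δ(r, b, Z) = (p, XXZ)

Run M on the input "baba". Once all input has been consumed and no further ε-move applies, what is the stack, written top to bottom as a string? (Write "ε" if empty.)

XZ

(p, baba, Z) ⊢ (p, baba, XZ) ⊢ (r, aba, XZ) ⊢ (p, ba, Z) ⊢ (p, ba, XZ) ⊢ (r, a, XZ) ⊢ (p, ε, Z) ⊢ (p, ε, XZ)
All input consumed in state p with stack XZ.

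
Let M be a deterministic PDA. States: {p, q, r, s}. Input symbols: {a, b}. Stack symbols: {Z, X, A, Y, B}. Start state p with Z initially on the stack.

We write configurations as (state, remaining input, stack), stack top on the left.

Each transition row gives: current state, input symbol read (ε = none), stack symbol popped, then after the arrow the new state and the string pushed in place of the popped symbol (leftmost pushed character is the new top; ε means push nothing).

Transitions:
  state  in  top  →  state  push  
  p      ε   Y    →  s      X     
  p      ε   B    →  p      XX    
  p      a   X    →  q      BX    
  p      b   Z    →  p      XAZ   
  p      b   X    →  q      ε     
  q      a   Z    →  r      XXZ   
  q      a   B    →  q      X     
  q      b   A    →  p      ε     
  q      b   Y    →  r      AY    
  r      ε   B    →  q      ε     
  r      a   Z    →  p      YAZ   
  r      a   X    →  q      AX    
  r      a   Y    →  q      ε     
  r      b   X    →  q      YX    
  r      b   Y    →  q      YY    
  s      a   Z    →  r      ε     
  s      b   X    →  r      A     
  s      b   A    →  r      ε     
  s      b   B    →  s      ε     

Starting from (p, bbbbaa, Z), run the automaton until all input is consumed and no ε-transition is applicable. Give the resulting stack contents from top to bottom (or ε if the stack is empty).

XXAZ

(p, bbbbaa, Z)
  read b, top Z: go to p, push XAZ → (p, bbbaa, XAZ)
  read b, top X: go to q, push ε → (q, bbaa, AZ)
  read b, top A: go to p, push ε → (p, baa, Z)
  read b, top Z: go to p, push XAZ → (p, aa, XAZ)
  read a, top X: go to q, push BX → (q, a, BXAZ)
  read a, top B: go to q, push X → (q, ε, XXAZ)
All input consumed in state q with stack XXAZ.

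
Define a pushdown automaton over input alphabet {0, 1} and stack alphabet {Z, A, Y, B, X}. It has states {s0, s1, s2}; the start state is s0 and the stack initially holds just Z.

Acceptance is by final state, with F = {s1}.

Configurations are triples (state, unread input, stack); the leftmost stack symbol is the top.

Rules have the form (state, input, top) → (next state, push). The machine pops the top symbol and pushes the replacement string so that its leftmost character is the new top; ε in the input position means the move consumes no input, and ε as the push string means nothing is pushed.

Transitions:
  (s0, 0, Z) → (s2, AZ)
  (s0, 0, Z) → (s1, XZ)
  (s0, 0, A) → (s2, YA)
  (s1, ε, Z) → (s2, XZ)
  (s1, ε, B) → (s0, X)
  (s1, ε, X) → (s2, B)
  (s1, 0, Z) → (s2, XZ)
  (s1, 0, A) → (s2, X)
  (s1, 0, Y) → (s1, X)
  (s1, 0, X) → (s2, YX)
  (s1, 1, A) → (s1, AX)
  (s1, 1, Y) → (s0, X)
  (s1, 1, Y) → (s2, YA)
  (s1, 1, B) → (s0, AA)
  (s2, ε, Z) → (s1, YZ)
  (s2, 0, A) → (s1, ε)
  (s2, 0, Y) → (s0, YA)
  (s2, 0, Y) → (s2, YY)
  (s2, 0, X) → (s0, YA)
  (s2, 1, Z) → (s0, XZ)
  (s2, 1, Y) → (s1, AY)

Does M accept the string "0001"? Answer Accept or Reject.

One accepting computation: (s0, 0001, Z) ⊢ (s1, 001, XZ) ⊢ (s2, 01, YXZ) ⊢ (s2, 1, YYXZ) ⊢ (s1, ε, AYYXZ)
All input consumed and state s1 ∈ F.

Accept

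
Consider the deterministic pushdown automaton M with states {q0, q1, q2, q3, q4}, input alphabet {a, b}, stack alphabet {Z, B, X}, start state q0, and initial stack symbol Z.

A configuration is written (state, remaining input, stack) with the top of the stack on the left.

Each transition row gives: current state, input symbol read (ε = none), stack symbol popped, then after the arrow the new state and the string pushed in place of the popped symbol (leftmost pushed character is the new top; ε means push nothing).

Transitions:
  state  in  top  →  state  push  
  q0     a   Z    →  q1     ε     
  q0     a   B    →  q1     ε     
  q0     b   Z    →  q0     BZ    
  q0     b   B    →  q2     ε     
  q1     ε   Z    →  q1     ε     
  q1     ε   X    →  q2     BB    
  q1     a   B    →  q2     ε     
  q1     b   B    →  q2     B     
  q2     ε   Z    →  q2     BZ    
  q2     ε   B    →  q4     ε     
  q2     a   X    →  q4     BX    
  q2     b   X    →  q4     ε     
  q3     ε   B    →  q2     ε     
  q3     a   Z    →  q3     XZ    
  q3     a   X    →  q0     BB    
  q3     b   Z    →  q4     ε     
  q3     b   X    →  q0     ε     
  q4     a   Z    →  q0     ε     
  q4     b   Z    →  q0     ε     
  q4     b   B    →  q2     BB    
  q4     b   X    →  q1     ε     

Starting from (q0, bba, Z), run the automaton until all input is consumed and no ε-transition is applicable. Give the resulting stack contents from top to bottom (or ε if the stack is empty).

ε

(q0, bba, Z)
  read b, top Z: go to q0, push BZ → (q0, ba, BZ)
  read b, top B: go to q2, push ε → (q2, a, Z)
  ε-move, top Z: go to q2, push BZ → (q2, a, BZ)
  ε-move, top B: go to q4, push ε → (q4, a, Z)
  read a, top Z: go to q0, push ε → (q0, ε, ε)
All input consumed in state q0 with stack ε.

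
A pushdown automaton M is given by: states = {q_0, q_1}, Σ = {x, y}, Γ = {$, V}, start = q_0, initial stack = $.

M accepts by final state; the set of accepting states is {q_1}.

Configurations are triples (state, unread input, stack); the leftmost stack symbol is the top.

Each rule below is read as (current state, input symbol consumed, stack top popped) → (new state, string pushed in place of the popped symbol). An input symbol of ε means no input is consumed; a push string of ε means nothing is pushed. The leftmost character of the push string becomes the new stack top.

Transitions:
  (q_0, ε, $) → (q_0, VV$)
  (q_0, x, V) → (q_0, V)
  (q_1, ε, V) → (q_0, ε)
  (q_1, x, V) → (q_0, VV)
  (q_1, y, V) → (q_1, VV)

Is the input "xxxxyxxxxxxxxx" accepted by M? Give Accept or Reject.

Reject

No computation consumes all input and reaches a final state.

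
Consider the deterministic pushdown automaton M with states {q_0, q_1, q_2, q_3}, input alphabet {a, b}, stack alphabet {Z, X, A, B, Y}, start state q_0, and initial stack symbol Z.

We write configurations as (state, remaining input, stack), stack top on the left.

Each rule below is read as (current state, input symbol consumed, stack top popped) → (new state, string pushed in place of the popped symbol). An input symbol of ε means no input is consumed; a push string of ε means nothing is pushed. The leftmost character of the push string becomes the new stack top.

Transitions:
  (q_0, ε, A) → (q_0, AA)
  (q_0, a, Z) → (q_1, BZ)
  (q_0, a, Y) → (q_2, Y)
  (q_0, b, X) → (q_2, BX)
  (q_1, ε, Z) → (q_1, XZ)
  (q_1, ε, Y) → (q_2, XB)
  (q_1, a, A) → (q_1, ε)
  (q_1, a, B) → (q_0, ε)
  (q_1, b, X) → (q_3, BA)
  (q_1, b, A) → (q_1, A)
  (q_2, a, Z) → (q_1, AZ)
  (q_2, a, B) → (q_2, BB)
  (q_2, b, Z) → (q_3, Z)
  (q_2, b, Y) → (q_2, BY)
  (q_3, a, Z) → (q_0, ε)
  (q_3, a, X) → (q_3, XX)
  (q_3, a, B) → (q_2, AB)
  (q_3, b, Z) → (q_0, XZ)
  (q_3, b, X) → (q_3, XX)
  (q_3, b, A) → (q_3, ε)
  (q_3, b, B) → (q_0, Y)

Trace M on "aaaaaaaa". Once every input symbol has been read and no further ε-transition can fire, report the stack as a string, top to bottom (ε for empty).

Z

(q_0, aaaaaaaa, Z)
  read a, top Z: go to q_1, push BZ → (q_1, aaaaaaa, BZ)
  read a, top B: go to q_0, push ε → (q_0, aaaaaa, Z)
  read a, top Z: go to q_1, push BZ → (q_1, aaaaa, BZ)
  read a, top B: go to q_0, push ε → (q_0, aaaa, Z)
  read a, top Z: go to q_1, push BZ → (q_1, aaa, BZ)
  read a, top B: go to q_0, push ε → (q_0, aa, Z)
  read a, top Z: go to q_1, push BZ → (q_1, a, BZ)
  read a, top B: go to q_0, push ε → (q_0, ε, Z)
All input consumed in state q_0 with stack Z.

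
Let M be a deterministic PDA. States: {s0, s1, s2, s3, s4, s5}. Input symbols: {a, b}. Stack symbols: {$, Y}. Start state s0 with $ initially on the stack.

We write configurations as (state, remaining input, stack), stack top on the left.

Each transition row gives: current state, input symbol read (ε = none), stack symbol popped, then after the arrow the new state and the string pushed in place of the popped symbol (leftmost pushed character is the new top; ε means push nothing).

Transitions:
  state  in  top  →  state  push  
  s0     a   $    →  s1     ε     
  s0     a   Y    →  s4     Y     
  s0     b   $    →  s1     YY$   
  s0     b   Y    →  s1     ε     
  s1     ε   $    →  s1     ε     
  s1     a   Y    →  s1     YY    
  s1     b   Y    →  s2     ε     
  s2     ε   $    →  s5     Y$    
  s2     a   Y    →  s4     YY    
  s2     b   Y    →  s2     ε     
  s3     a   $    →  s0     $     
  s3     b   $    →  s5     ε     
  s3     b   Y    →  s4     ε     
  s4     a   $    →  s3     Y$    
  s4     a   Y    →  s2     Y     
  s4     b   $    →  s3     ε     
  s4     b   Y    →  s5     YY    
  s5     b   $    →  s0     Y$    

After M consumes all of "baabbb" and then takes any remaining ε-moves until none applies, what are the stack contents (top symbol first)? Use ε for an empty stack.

(s0, baabbb, $)
  read b, top $: go to s1, push YY$ → (s1, aabbb, YY$)
  read a, top Y: go to s1, push YY → (s1, abbb, YYY$)
  read a, top Y: go to s1, push YY → (s1, bbb, YYYY$)
  read b, top Y: go to s2, push ε → (s2, bb, YYY$)
  read b, top Y: go to s2, push ε → (s2, b, YY$)
  read b, top Y: go to s2, push ε → (s2, ε, Y$)
All input consumed in state s2 with stack Y$.

Y$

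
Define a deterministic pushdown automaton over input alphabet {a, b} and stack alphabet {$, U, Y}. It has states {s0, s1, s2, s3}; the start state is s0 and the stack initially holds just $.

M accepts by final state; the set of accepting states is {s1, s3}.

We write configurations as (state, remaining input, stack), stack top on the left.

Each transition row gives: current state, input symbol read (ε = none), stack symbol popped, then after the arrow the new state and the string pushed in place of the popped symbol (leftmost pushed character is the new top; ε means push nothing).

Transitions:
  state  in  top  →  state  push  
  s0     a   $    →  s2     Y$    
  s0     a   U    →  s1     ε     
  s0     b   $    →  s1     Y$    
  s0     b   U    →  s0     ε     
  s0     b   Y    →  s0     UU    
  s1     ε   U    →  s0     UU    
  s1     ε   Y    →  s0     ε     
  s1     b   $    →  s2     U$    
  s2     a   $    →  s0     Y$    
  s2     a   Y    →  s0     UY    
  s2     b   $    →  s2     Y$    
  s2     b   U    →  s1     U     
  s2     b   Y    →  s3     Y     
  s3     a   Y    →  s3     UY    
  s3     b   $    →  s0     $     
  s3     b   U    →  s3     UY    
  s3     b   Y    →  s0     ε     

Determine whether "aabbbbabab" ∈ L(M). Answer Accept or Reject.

Accept

(s0, aabbbbabab, $) ⊢ (s2, abbbbabab, Y$) ⊢ (s0, bbbbabab, UY$) ⊢ (s0, bbbabab, Y$) ⊢ (s0, bbabab, UU$) ⊢ (s0, babab, U$) ⊢ (s0, abab, $) ⊢ (s2, bab, Y$) ⊢ (s3, ab, Y$) ⊢ (s3, b, UY$) ⊢ (s3, ε, UYY$)
All input consumed; state s3 ∈ F.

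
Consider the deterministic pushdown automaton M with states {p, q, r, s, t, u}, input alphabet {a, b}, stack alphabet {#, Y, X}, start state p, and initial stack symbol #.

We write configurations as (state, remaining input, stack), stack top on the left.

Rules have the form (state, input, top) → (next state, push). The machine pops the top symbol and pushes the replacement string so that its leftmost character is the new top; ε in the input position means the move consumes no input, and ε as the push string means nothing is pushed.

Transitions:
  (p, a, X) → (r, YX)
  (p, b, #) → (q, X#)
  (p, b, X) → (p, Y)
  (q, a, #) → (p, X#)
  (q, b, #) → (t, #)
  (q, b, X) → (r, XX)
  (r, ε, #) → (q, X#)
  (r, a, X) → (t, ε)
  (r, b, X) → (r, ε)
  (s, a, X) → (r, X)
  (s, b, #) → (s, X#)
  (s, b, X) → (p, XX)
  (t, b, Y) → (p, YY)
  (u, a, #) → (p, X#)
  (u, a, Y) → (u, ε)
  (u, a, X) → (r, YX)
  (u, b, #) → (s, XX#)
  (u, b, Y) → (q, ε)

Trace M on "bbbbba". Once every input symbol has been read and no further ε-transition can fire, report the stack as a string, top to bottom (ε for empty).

(p, bbbbba, #)
  read b, top #: go to q, push X# → (q, bbbba, X#)
  read b, top X: go to r, push XX → (r, bbba, XX#)
  read b, top X: go to r, push ε → (r, bba, X#)
  read b, top X: go to r, push ε → (r, ba, #)
  ε-move, top #: go to q, push X# → (q, ba, X#)
  read b, top X: go to r, push XX → (r, a, XX#)
  read a, top X: go to t, push ε → (t, ε, X#)
All input consumed in state t with stack X#.

X#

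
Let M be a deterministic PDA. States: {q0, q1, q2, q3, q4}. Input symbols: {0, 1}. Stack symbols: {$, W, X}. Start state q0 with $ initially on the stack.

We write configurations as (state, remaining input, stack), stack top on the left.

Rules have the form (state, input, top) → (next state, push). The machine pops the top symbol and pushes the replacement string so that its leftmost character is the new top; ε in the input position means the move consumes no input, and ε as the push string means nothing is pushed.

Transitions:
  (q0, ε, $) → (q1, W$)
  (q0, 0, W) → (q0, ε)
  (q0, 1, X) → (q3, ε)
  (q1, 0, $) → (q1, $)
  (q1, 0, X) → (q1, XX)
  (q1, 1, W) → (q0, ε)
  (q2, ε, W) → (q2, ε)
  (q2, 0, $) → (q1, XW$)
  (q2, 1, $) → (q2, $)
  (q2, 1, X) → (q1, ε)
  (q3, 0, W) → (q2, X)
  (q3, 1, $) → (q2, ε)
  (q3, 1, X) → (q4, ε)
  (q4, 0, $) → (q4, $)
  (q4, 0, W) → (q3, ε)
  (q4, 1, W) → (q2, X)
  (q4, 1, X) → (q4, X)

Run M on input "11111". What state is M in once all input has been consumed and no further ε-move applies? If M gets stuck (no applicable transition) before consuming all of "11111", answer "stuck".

(q0, 11111, $) ⊢ (q1, 11111, W$) ⊢ (q0, 1111, $) ⊢ (q1, 1111, W$) ⊢ (q0, 111, $) ⊢ (q1, 111, W$) ⊢ (q0, 11, $) ⊢ (q1, 11, W$) ⊢ (q0, 1, $) ⊢ (q1, 1, W$) ⊢ (q0, ε, $) ⊢ (q1, ε, W$)
All input consumed; M is in state q1.

q1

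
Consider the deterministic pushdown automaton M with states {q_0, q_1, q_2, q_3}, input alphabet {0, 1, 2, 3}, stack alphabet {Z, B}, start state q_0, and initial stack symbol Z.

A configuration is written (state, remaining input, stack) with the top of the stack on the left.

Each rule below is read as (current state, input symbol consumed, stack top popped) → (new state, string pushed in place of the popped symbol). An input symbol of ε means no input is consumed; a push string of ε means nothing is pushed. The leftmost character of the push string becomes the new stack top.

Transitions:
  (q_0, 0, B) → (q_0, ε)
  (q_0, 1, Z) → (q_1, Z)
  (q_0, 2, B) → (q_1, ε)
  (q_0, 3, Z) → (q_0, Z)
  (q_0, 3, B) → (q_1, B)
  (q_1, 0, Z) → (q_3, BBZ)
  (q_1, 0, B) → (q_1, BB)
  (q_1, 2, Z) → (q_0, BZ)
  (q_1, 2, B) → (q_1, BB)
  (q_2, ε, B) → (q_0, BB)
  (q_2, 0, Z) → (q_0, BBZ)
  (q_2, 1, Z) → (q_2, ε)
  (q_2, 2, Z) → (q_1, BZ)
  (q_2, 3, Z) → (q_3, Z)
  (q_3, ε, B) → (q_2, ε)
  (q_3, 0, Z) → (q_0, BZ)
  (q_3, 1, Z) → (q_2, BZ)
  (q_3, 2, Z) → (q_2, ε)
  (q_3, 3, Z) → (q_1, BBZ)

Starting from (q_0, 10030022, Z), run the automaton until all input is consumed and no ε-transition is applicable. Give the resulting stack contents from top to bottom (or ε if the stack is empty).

(q_0, 10030022, Z)
  read 1, top Z: go to q_1, push Z → (q_1, 0030022, Z)
  read 0, top Z: go to q_3, push BBZ → (q_3, 030022, BBZ)
  ε-move, top B: go to q_2, push ε → (q_2, 030022, BZ)
  ε-move, top B: go to q_0, push BB → (q_0, 030022, BBZ)
  read 0, top B: go to q_0, push ε → (q_0, 30022, BZ)
  read 3, top B: go to q_1, push B → (q_1, 0022, BZ)
  read 0, top B: go to q_1, push BB → (q_1, 022, BBZ)
  read 0, top B: go to q_1, push BB → (q_1, 22, BBBZ)
  read 2, top B: go to q_1, push BB → (q_1, 2, BBBBZ)
  read 2, top B: go to q_1, push BB → (q_1, ε, BBBBBZ)
All input consumed in state q_1 with stack BBBBBZ.

BBBBBZ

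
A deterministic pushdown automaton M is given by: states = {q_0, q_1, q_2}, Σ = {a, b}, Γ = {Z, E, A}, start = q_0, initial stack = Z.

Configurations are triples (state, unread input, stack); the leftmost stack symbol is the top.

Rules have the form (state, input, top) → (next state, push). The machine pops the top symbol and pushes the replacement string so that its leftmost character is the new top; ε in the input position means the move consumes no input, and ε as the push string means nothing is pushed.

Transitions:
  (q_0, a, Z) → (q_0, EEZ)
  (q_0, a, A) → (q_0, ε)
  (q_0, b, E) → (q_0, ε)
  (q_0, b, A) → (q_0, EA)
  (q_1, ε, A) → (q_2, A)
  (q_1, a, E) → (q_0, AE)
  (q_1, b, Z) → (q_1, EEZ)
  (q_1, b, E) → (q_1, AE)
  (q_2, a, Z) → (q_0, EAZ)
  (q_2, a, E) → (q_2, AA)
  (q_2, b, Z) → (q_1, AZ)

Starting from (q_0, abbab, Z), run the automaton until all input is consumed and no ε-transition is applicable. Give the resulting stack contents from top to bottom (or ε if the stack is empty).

(q_0, abbab, Z)
  read a, top Z: go to q_0, push EEZ → (q_0, bbab, EEZ)
  read b, top E: go to q_0, push ε → (q_0, bab, EZ)
  read b, top E: go to q_0, push ε → (q_0, ab, Z)
  read a, top Z: go to q_0, push EEZ → (q_0, b, EEZ)
  read b, top E: go to q_0, push ε → (q_0, ε, EZ)
All input consumed in state q_0 with stack EZ.

EZ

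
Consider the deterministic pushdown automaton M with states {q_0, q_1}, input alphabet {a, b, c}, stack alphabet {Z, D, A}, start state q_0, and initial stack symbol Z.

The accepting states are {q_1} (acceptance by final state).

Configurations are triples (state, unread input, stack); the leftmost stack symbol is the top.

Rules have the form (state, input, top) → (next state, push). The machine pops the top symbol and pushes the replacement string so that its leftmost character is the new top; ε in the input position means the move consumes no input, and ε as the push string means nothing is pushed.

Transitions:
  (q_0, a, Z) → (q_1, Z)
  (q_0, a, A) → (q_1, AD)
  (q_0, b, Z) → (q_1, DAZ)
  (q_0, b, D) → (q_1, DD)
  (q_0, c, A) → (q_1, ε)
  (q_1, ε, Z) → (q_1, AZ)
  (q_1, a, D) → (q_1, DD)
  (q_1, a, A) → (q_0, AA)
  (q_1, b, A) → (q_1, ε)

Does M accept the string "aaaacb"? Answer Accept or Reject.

Accept

(q_0, aaaacb, Z) ⊢ (q_1, aaacb, Z) ⊢ (q_1, aaacb, AZ) ⊢ (q_0, aacb, AAZ) ⊢ (q_1, acb, ADAZ) ⊢ (q_0, cb, AADAZ) ⊢ (q_1, b, ADAZ) ⊢ (q_1, ε, DAZ)
All input consumed; state q_1 ∈ F.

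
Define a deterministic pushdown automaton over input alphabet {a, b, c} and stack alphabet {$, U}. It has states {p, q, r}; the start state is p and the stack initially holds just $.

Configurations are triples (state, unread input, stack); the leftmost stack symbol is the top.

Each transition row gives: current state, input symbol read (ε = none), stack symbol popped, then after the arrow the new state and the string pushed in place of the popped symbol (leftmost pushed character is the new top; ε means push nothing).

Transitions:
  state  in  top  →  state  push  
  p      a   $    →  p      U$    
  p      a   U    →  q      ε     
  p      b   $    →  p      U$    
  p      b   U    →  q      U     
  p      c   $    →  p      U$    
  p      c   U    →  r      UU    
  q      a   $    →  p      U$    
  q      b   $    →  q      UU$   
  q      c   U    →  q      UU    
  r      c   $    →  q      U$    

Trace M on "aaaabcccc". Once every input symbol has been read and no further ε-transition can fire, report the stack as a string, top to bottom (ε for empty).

UUUUUU$

(p, aaaabcccc, $) ⊢ (p, aaabcccc, U$) ⊢ (q, aabcccc, $) ⊢ (p, abcccc, U$) ⊢ (q, bcccc, $) ⊢ (q, cccc, UU$) ⊢ (q, ccc, UUU$) ⊢ (q, cc, UUUU$) ⊢ (q, c, UUUUU$) ⊢ (q, ε, UUUUUU$)
All input consumed in state q with stack UUUUUU$.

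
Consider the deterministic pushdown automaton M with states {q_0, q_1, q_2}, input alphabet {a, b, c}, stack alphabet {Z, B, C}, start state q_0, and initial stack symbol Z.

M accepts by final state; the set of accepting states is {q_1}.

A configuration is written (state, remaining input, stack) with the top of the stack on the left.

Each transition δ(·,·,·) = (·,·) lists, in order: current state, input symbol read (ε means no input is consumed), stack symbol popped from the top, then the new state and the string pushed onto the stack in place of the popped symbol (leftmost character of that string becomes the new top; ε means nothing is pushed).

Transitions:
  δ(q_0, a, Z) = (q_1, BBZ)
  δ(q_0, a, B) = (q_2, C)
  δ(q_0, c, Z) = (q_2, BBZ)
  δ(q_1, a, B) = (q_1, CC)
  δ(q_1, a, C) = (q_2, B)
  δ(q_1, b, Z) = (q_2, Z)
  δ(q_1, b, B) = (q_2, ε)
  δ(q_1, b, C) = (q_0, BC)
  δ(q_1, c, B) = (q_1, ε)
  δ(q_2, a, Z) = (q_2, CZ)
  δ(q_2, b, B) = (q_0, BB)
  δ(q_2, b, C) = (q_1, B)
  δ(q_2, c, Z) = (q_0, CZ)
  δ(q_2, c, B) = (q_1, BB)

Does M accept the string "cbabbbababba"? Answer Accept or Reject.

Reject

(q_0, cbabbbababba, Z) ⊢ (q_2, babbbababba, BBZ) ⊢ (q_0, abbbababba, BBBZ) ⊢ (q_2, bbbababba, CBBZ) ⊢ (q_1, bbababba, BBBZ) ⊢ (q_2, bababba, BBZ) ⊢ (q_0, ababba, BBBZ) ⊢ (q_2, babba, CBBZ) ⊢ (q_1, abba, BBBZ) ⊢ (q_1, bba, CCBBZ) ⊢ (q_0, ba, BCCBBZ)
No transition applies at (q_0, ba, BCCBBZ); input not fully consumed.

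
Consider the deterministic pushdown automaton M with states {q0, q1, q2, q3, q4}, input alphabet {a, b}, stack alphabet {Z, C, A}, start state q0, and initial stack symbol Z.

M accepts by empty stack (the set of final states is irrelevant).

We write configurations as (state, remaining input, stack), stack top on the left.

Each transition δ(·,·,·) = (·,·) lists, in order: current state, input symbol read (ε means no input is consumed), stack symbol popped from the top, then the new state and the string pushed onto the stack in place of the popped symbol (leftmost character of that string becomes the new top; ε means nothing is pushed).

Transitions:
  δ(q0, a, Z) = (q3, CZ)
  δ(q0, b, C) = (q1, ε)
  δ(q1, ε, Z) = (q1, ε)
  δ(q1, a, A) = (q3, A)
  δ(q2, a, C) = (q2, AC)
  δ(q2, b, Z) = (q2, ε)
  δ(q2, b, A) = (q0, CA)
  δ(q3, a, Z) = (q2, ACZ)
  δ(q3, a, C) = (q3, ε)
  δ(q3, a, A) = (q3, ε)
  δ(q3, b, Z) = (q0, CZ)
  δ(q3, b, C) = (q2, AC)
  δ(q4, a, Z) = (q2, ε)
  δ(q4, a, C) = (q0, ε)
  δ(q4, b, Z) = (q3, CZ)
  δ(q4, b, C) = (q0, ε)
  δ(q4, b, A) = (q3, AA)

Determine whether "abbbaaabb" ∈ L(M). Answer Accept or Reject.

(q0, abbbaaabb, Z) ⊢ (q3, bbbaaabb, CZ) ⊢ (q2, bbaaabb, ACZ) ⊢ (q0, baaabb, CACZ) ⊢ (q1, aaabb, ACZ) ⊢ (q3, aabb, ACZ) ⊢ (q3, abb, CZ) ⊢ (q3, bb, Z) ⊢ (q0, b, CZ) ⊢ (q1, ε, Z) ⊢ (q1, ε, ε)
All input consumed and the stack is empty.

Accept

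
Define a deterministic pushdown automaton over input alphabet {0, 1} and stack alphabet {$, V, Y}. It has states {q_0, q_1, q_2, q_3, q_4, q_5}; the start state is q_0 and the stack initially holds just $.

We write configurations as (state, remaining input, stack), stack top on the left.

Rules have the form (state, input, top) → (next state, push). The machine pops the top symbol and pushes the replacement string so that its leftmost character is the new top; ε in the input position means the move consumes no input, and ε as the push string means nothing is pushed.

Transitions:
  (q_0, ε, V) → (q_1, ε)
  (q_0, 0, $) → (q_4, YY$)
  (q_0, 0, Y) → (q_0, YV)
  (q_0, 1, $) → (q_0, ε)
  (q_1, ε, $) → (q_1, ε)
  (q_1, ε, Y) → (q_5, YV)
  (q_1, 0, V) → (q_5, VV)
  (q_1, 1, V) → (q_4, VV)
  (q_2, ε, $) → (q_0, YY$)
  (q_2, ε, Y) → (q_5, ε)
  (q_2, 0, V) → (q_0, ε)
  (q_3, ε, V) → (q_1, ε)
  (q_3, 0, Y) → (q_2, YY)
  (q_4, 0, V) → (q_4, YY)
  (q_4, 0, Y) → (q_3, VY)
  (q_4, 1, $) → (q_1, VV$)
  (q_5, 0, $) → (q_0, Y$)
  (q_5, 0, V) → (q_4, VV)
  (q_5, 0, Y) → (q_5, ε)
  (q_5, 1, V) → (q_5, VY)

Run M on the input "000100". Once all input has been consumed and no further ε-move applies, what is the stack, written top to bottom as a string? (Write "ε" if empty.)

YYVYY$

(q_0, 000100, $)
  read 0, top $: go to q_4, push YY$ → (q_4, 00100, YY$)
  read 0, top Y: go to q_3, push VY → (q_3, 0100, VYY$)
  ε-move, top V: go to q_1, push ε → (q_1, 0100, YY$)
  ε-move, top Y: go to q_5, push YV → (q_5, 0100, YVY$)
  read 0, top Y: go to q_5, push ε → (q_5, 100, VY$)
  read 1, top V: go to q_5, push VY → (q_5, 00, VYY$)
  read 0, top V: go to q_4, push VV → (q_4, 0, VVYY$)
  read 0, top V: go to q_4, push YY → (q_4, ε, YYVYY$)
All input consumed in state q_4 with stack YYVYY$.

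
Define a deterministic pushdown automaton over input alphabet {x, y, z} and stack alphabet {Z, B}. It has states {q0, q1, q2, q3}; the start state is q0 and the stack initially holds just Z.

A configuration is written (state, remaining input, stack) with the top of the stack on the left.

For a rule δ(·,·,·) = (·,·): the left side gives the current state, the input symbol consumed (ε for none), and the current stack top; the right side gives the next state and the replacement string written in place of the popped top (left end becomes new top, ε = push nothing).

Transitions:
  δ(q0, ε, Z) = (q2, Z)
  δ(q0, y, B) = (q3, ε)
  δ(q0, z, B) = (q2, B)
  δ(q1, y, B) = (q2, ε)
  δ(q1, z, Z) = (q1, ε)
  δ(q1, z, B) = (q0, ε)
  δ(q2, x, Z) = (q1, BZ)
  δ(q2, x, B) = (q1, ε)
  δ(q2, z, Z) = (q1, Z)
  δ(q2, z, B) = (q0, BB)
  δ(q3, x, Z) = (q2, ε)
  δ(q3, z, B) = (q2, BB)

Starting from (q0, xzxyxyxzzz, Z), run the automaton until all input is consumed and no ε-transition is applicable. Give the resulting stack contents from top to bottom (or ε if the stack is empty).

ε

(q0, xzxyxyxzzz, Z)
  ε-move, top Z: go to q2, push Z → (q2, xzxyxyxzzz, Z)
  read x, top Z: go to q1, push BZ → (q1, zxyxyxzzz, BZ)
  read z, top B: go to q0, push ε → (q0, xyxyxzzz, Z)
  ε-move, top Z: go to q2, push Z → (q2, xyxyxzzz, Z)
  read x, top Z: go to q1, push BZ → (q1, yxyxzzz, BZ)
  read y, top B: go to q2, push ε → (q2, xyxzzz, Z)
  read x, top Z: go to q1, push BZ → (q1, yxzzz, BZ)
  read y, top B: go to q2, push ε → (q2, xzzz, Z)
  read x, top Z: go to q1, push BZ → (q1, zzz, BZ)
  read z, top B: go to q0, push ε → (q0, zz, Z)
  ε-move, top Z: go to q2, push Z → (q2, zz, Z)
  read z, top Z: go to q1, push Z → (q1, z, Z)
  read z, top Z: go to q1, push ε → (q1, ε, ε)
All input consumed in state q1 with stack ε.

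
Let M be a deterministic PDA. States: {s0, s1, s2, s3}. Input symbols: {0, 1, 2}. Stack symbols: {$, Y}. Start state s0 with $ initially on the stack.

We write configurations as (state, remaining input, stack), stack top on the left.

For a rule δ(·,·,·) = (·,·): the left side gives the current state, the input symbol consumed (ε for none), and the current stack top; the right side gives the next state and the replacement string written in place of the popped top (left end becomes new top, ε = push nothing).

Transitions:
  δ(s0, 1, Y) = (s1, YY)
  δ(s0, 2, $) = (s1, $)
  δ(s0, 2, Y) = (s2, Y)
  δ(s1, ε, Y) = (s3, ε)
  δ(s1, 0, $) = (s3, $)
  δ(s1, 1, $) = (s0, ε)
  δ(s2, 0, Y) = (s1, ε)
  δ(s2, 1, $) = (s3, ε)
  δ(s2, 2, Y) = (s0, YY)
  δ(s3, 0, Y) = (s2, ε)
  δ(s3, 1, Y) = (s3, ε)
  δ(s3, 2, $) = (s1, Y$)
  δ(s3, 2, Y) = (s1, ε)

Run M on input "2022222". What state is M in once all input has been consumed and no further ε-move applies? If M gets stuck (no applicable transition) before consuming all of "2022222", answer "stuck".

(s0, 2022222, $)
  read 2, top $: go to s1, push $ → (s1, 022222, $)
  read 0, top $: go to s3, push $ → (s3, 22222, $)
  read 2, top $: go to s1, push Y$ → (s1, 2222, Y$)
  ε-move, top Y: go to s3, push ε → (s3, 2222, $)
  read 2, top $: go to s1, push Y$ → (s1, 222, Y$)
  ε-move, top Y: go to s3, push ε → (s3, 222, $)
  read 2, top $: go to s1, push Y$ → (s1, 22, Y$)
  ε-move, top Y: go to s3, push ε → (s3, 22, $)
  read 2, top $: go to s1, push Y$ → (s1, 2, Y$)
  ε-move, top Y: go to s3, push ε → (s3, 2, $)
  read 2, top $: go to s1, push Y$ → (s1, ε, Y$)
  ε-move, top Y: go to s3, push ε → (s3, ε, $)
All input consumed; M is in state s3.

s3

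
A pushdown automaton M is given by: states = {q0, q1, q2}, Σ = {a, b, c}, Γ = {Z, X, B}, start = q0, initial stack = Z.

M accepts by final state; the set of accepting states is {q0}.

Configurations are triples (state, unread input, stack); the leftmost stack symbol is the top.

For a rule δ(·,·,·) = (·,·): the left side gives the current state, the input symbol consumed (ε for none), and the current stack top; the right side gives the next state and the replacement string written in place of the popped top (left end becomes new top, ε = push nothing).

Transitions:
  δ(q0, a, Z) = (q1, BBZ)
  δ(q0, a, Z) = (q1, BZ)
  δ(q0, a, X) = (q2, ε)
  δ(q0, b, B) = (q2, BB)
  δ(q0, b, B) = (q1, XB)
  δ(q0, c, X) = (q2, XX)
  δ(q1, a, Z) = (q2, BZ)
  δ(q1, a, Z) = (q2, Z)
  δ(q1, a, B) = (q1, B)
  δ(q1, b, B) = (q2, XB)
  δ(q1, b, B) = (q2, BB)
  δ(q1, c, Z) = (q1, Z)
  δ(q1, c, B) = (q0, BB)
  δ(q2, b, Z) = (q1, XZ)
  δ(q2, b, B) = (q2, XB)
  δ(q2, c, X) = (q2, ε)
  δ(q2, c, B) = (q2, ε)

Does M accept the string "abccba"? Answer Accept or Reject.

Reject

No computation consumes all input and reaches a final state.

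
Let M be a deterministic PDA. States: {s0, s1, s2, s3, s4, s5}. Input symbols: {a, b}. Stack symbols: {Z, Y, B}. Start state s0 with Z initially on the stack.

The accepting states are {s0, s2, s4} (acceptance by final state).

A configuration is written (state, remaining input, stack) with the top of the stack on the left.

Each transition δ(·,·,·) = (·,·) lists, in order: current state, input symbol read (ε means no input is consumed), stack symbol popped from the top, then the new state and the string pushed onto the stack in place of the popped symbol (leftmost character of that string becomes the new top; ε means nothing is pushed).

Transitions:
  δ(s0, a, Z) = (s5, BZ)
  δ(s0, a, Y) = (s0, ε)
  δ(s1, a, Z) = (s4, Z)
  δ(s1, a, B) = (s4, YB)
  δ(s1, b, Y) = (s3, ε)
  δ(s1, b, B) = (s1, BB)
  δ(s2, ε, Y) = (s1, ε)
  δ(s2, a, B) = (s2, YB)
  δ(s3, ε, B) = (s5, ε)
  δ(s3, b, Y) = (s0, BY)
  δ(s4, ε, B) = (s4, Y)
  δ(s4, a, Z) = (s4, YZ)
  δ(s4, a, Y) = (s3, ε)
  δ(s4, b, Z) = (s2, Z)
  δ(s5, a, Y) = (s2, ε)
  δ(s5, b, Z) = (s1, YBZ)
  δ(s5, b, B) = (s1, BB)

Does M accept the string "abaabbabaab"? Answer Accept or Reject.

Reject

(s0, abaabbabaab, Z) ⊢ (s5, baabbabaab, BZ) ⊢ (s1, aabbabaab, BBZ) ⊢ (s4, abbabaab, YBBZ) ⊢ (s3, bbabaab, BBZ) ⊢ (s5, bbabaab, BZ) ⊢ (s1, babaab, BBZ) ⊢ (s1, abaab, BBBZ) ⊢ (s4, baab, YBBBZ)
No transition applies at (s4, baab, YBBBZ); input not fully consumed.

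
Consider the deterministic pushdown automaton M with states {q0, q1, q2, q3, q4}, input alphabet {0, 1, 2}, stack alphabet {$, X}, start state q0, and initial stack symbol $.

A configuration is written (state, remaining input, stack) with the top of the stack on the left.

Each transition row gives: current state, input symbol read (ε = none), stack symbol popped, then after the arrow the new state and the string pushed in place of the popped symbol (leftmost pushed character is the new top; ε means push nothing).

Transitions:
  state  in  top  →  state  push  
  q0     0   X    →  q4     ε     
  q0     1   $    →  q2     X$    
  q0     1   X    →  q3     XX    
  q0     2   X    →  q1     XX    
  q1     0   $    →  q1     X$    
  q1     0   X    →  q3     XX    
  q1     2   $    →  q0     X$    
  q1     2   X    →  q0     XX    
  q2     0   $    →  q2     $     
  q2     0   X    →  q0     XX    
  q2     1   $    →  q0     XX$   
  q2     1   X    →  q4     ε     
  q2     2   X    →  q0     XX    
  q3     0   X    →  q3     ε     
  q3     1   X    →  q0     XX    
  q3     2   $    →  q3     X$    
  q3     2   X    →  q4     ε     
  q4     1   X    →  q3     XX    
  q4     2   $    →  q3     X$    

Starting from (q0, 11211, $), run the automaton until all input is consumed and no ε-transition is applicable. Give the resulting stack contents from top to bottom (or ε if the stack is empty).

XXX$

(q0, 11211, $)
  read 1, top $: go to q2, push X$ → (q2, 1211, X$)
  read 1, top X: go to q4, push ε → (q4, 211, $)
  read 2, top $: go to q3, push X$ → (q3, 11, X$)
  read 1, top X: go to q0, push XX → (q0, 1, XX$)
  read 1, top X: go to q3, push XX → (q3, ε, XXX$)
All input consumed in state q3 with stack XXX$.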